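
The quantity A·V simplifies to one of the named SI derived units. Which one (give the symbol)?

V = kg·m²·s⁻³·A⁻¹.
Combining: A·V = A · (kg·m²·s⁻³·A⁻¹) = kg·m²·s⁻³.
kg·m²·s⁻³ is the base-SI form of the watt.

W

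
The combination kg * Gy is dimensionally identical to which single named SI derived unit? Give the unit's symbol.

Gy = J/kg (absorbed dose = energy per mass),
    = m²·s⁻².
Combining: kg·Gy = kg · (m²·s⁻²) = kg·m²·s⁻².
kg·m²·s⁻² is the base-SI form of the joule.

J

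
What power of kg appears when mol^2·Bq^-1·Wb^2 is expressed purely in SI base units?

2

Bq = 1/s = s⁻¹ (activity is decays per second).
So Bq⁻¹ = s.
Wb = V·s (flux: a volt is a weber per second),
    = kg·m²·s⁻²·A⁻¹.
So Wb² = kg²·m⁴·s⁻⁴·A⁻².
Combining: mol²·Bq⁻¹·Wb² = mol² · s · (kg²·m⁴·s⁻⁴·A⁻²) = kg²·m⁴·s⁻³·A⁻²·mol².
The exponent of kg is 2.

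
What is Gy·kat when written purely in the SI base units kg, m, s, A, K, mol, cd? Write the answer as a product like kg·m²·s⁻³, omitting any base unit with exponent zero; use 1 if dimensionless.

m²·s⁻³·mol

Gy = J/kg (absorbed dose = energy per mass),
    = m²·s⁻².
kat = mol/s = s⁻¹·mol (catalytic activity).
Combining: Gy·kat = (m²·s⁻²) · (s⁻¹·mol) = m²·s⁻³·mol.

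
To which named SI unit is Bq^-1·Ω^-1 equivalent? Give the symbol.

F

Bq = s⁻¹.
So Bq⁻¹ = s.
Ω = kg·m²·s⁻³·A⁻².
So Ω⁻¹ = kg⁻¹·m⁻²·s³·A².
Combining: Bq⁻¹·Ω⁻¹ = s · (kg⁻¹·m⁻²·s³·A²) = kg⁻¹·m⁻²·s⁴·A².
kg⁻¹·m⁻²·s⁴·A² is the base-SI form of the farad.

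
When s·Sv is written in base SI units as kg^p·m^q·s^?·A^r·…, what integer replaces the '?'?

Sv = J/kg (equivalent dose = energy per mass),
    = m²·s⁻².
Combining: s·Sv = s · (m²·s⁻²) = m²·s⁻¹.
The exponent of s is -1.

-1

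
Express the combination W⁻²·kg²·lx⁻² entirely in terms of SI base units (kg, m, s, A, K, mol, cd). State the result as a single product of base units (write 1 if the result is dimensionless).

W = J/s (power = energy per time),
    = kg·m²·s⁻³.
So W⁻² = kg⁻²·m⁻⁴·s⁶.
lx = lm/m² (illuminance = luminous flux per area),
    = m⁻²·cd.
So lx⁻² = m⁴·cd⁻².
Combining: W⁻²·kg²·lx⁻² = (kg⁻²·m⁻⁴·s⁶) · kg² · (m⁴·cd⁻²) = s⁶·cd⁻².

s⁶·cd⁻²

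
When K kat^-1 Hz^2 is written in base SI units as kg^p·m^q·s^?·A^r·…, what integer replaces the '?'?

kat = mol/s = s⁻¹·mol (catalytic activity).
So kat⁻¹ = s·mol⁻¹.
Hz = 1/s = s⁻¹ (frequency is cycles per second).
So Hz² = s⁻².
Combining: K·kat⁻¹·Hz² = K · (s·mol⁻¹) · s⁻² = s⁻¹·K·mol⁻¹.
The exponent of s is -1.

-1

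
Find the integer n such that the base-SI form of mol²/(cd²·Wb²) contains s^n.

Wb = kg·m²·s⁻²·A⁻¹.
So Wb⁻² = kg⁻²·m⁻⁴·s⁴·A².
Combining: mol²·cd⁻²·Wb⁻² = mol² · cd⁻² · (kg⁻²·m⁻⁴·s⁴·A²) = kg⁻²·m⁻⁴·s⁴·A²·mol²·cd⁻².
The exponent of s is 4.

4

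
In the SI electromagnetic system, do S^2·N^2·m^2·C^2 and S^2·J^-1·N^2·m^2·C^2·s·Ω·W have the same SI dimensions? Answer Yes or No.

Left side:
  S = 1/Ω (conductance is reciprocal resistance),
      = kg⁻¹·m⁻²·s³·A².
  So S² = kg⁻²·m⁻⁴·s⁶·A⁴.
  N = kg·m/s² = kg·m·s⁻² (force = mass × acceleration).
  So N² = kg²·m²·s⁻⁴.
  C = A·s = s·A (charge = current × time).
  So C² = s²·A².
  Combining: S²·N²·m²·C² = (kg⁻²·m⁻⁴·s⁶·A⁴) · (kg²·m²·s⁻⁴) · m² · (s²·A²) = s⁴·A⁶.
Right side:
  S = 1/Ω (conductance is reciprocal resistance),
      = kg⁻¹·m⁻²·s³·A².
  So S² = kg⁻²·m⁻⁴·s⁶·A⁴.
  J = N·m (work = force × distance),
      = kg·m²·s⁻².
  So J⁻¹ = kg⁻¹·m⁻²·s².
  N = kg·m/s² = kg·m·s⁻² (force = mass × acceleration).
  So N² = kg²·m²·s⁻⁴.
  C = A·s = s·A (charge = current × time).
  So C² = s²·A².
  Ω = V/A (resistance = voltage per current),
      = kg·m²·s⁻³·A⁻².
  W = J/s (power = energy per time),
      = kg·m²·s⁻³.
  Combining: S²·J⁻¹·N²·m²·C²·s·Ω·W = (kg⁻²·m⁻⁴·s⁶·A⁴) · (kg⁻¹·m⁻²·s²) · (kg²·m²·s⁻⁴) · m² · (s²·A²) · s · (kg·m²·s⁻³·A⁻²) · (kg·m²·s⁻³) = kg·m²·s·A⁴.
Left is s⁴·A⁶; right is kg·m²·s·A⁴ — different.

No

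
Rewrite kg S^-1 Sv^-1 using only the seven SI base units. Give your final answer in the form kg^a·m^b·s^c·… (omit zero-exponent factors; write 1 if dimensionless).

S = 1/Ω (conductance is reciprocal resistance),
    = kg⁻¹·m⁻²·s³·A².
So S⁻¹ = kg·m²·s⁻³·A⁻².
Sv = J/kg (equivalent dose = energy per mass),
    = m²·s⁻².
So Sv⁻¹ = m⁻²·s².
Combining: kg·S⁻¹·Sv⁻¹ = kg · (kg·m²·s⁻³·A⁻²) · (m⁻²·s²) = kg²·s⁻¹·A⁻².

kg²·s⁻¹·A⁻²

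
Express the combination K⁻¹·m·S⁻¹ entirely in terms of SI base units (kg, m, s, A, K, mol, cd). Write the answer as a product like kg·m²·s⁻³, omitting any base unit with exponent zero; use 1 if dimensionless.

S = 1/Ω (conductance is reciprocal resistance),
    = kg⁻¹·m⁻²·s³·A².
So S⁻¹ = kg·m²·s⁻³·A⁻².
Combining: K⁻¹·m·S⁻¹ = K⁻¹ · m · (kg·m²·s⁻³·A⁻²) = kg·m³·s⁻³·A⁻²·K⁻¹.

kg·m³·s⁻³·A⁻²·K⁻¹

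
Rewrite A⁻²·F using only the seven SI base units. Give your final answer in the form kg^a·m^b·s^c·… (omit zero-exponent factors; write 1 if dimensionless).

F = C/V (capacitance = charge per voltage),
    = A·s/(kg·m²·s⁻³·A⁻¹) (substituting C and V),
    = kg⁻¹·m⁻²·s⁴·A².
Combining: A⁻²·F = A⁻² · (kg⁻¹·m⁻²·s⁴·A²) = kg⁻¹·m⁻²·s⁴.

kg⁻¹·m⁻²·s⁴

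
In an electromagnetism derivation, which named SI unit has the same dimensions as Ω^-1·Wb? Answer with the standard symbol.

C

Ω = V/A (resistance = voltage per current),
    = kg·m²·s⁻³·A⁻².
So Ω⁻¹ = kg⁻¹·m⁻²·s³·A².
Wb = V·s (flux: a volt is a weber per second),
    = kg·m²·s⁻²·A⁻¹.
Combining: Ω⁻¹·Wb = (kg⁻¹·m⁻²·s³·A²) · (kg·m²·s⁻²·A⁻¹) = s·A.
s·A is the base-SI form of the coulomb.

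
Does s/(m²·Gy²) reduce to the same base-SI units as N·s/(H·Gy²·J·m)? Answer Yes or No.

No

Left side:
  Gy = m²·s⁻².
  So Gy⁻² = m⁻⁴·s⁴.
  Combining: m⁻²·s·Gy⁻² = m⁻² · s · (m⁻⁴·s⁴) = m⁻⁶·s⁵.
Right side:
  H = Wb/A (inductance = flux per current),
      = kg·m²·s⁻²·A⁻².
  So H⁻¹ = kg⁻¹·m⁻²·s²·A².
  Gy = J/kg (absorbed dose = energy per mass),
      = m²·s⁻².
  So Gy⁻² = m⁻⁴·s⁴.
  N = kg·m/s² = kg·m·s⁻² (force = mass × acceleration).
  J = N·m (work = force × distance),
      = kg·m²·s⁻².
  So J⁻¹ = kg⁻¹·m⁻²·s².
  Combining: H⁻¹·Gy⁻²·N·J⁻¹·m⁻¹·s = (kg⁻¹·m⁻²·s²·A²) · (m⁻⁴·s⁴) · (kg·m·s⁻²) · (kg⁻¹·m⁻²·s²) · m⁻¹ · s = kg⁻¹·m⁻⁸·s⁷·A².
Left is m⁻⁶·s⁵; right is kg⁻¹·m⁻⁸·s⁷·A² — different.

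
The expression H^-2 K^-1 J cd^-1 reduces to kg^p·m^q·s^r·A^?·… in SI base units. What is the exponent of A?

H = kg·m²·s⁻²·A⁻².
So H⁻² = kg⁻²·m⁻⁴·s⁴·A⁴.
J = kg·m²·s⁻².
Combining: H⁻²·K⁻¹·J·cd⁻¹ = (kg⁻²·m⁻⁴·s⁴·A⁴) · K⁻¹ · (kg·m²·s⁻²) · cd⁻¹ = kg⁻¹·m⁻²·s²·A⁴·K⁻¹·cd⁻¹.
The exponent of A is 4.

4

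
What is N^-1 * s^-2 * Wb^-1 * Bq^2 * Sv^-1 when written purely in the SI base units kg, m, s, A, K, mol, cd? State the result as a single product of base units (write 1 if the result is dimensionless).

kg⁻²·m⁻⁵·s²·A

N = kg·m/s² = kg·m·s⁻² (force = mass × acceleration).
So N⁻¹ = kg⁻¹·m⁻¹·s².
Wb = V·s (flux: a volt is a weber per second),
    = kg·m²·s⁻²·A⁻¹.
So Wb⁻¹ = kg⁻¹·m⁻²·s²·A.
Bq = 1/s = s⁻¹ (activity is decays per second).
So Bq² = s⁻².
Sv = J/kg (equivalent dose = energy per mass),
    = m²·s⁻².
So Sv⁻¹ = m⁻²·s².
Combining: N⁻¹·s⁻²·Wb⁻¹·Bq²·Sv⁻¹ = (kg⁻¹·m⁻¹·s²) · s⁻² · (kg⁻¹·m⁻²·s²·A) · s⁻² · (m⁻²·s²) = kg⁻²·m⁻⁵·s²·A.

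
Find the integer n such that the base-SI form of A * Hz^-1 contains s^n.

Hz = 1/s = s⁻¹ (frequency is cycles per second).
So Hz⁻¹ = s.
Combining: A·Hz⁻¹ = A · s = s·A.
The exponent of s is 1.

1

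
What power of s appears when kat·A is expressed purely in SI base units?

kat = mol/s = s⁻¹·mol (catalytic activity).
Combining: kat·A = (s⁻¹·mol) · A = s⁻¹·A·mol.
The exponent of s is -1.

-1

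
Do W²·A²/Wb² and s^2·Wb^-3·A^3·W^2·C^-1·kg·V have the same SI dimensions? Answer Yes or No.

Left side:
  Wb = kg·m²·s⁻²·A⁻¹.
  So Wb⁻² = kg⁻²·m⁻⁴·s⁴·A².
  W = kg·m²·s⁻³.
  So W² = kg²·m⁴·s⁻⁶.
  Combining: Wb⁻²·W²·A² = (kg⁻²·m⁻⁴·s⁴·A²) · (kg²·m⁴·s⁻⁶) · A² = s⁻²·A⁴.
Right side:
  Wb = V·s (flux: a volt is a weber per second),
      = kg·m²·s⁻²·A⁻¹.
  So Wb⁻³ = kg⁻³·m⁻⁶·s⁶·A³.
  W = J/s (power = energy per time),
      = kg·m²·s⁻³.
  So W² = kg²·m⁴·s⁻⁶.
  C = A·s = s·A (charge = current × time).
  So C⁻¹ = s⁻¹·A⁻¹.
  V = W/A (potential = power per current),
      = kg·m²·s⁻³·A⁻¹.
  Combining: s²·Wb⁻³·A³·W²·C⁻¹·kg·V = s² · (kg⁻³·m⁻⁶·s⁶·A³) · A³ · (kg²·m⁴·s⁻⁶) · (s⁻¹·A⁻¹) · kg · (kg·m²·s⁻³·A⁻¹) = kg·s⁻²·A⁴.
Left is s⁻²·A⁴; right is kg·s⁻²·A⁴ — different.

No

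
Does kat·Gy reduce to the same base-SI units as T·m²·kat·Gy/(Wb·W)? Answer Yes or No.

Left side:
  kat = mol/s = s⁻¹·mol (catalytic activity).
  Gy = J/kg (absorbed dose = energy per mass),
      = m²·s⁻².
  Combining: kat·Gy = (s⁻¹·mol) · (m²·s⁻²) = m²·s⁻³·mol.
Right side:
  T = Wb/m² (flux density = flux per area),
      = kg·s⁻²·A⁻¹.
  kat = mol/s = s⁻¹·mol (catalytic activity).
  Wb = V·s (flux: a volt is a weber per second),
      = kg·m²·s⁻²·A⁻¹.
  So Wb⁻¹ = kg⁻¹·m⁻²·s²·A.
  W = J/s (power = energy per time),
      = kg·m²·s⁻³.
  So W⁻¹ = kg⁻¹·m⁻²·s³.
  Gy = J/kg (absorbed dose = energy per mass),
      = m²·s⁻².
  Combining: T·m²·kat·Wb⁻¹·W⁻¹·Gy = (kg·s⁻²·A⁻¹) · m² · (s⁻¹·mol) · (kg⁻¹·m⁻²·s²·A) · (kg⁻¹·m⁻²·s³) · (m²·s⁻²) = kg⁻¹·mol.
Left is m²·s⁻³·mol; right is kg⁻¹·mol — different.

No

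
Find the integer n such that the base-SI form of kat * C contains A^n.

kat = mol/s = s⁻¹·mol (catalytic activity).
C = A·s = s·A (charge = current × time).
Combining: kat·C = (s⁻¹·mol) · (s·A) = A·mol.
The exponent of A is 1.

1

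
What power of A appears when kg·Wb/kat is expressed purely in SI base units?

Wb = kg·m²·s⁻²·A⁻¹.
kat = s⁻¹·mol.
So kat⁻¹ = s·mol⁻¹.
Combining: kg·Wb·kat⁻¹ = kg · (kg·m²·s⁻²·A⁻¹) · (s·mol⁻¹) = kg²·m²·s⁻¹·A⁻¹·mol⁻¹.
The exponent of A is -1.

-1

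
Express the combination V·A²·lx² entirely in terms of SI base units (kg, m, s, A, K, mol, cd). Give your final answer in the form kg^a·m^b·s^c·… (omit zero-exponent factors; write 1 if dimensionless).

V = kg·m²·s⁻³·A⁻¹.
lx = m⁻²·cd.
So lx² = m⁻⁴·cd².
Combining: V·A²·lx² = (kg·m²·s⁻³·A⁻¹) · A² · (m⁻⁴·cd²) = kg·m⁻²·s⁻³·A·cd².

kg·m⁻²·s⁻³·A·cd²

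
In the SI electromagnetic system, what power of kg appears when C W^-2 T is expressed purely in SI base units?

-1

C = s·A.
W = kg·m²·s⁻³.
So W⁻² = kg⁻²·m⁻⁴·s⁶.
T = kg·s⁻²·A⁻¹.
Combining: C·W⁻²·T = (s·A) · (kg⁻²·m⁻⁴·s⁶) · (kg·s⁻²·A⁻¹) = kg⁻¹·m⁻⁴·s⁵.
The exponent of kg is -1.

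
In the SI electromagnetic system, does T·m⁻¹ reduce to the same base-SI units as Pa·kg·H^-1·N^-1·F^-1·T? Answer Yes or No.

Left side:
  T = Wb/m² (flux density = flux per area),
      = kg·s⁻²·A⁻¹.
  Combining: T·m⁻¹ = (kg·s⁻²·A⁻¹) · m⁻¹ = kg·m⁻¹·s⁻²·A⁻¹.
Right side:
  Pa = N/m² (pressure = force per area),
      = kg·m⁻¹·s⁻².
  H = Wb/A (inductance = flux per current),
      = kg·m²·s⁻²·A⁻².
  So H⁻¹ = kg⁻¹·m⁻²·s²·A².
  N = kg·m/s² = kg·m·s⁻² (force = mass × acceleration).
  So N⁻¹ = kg⁻¹·m⁻¹·s².
  F = C/V (capacitance = charge per voltage),
      = A·s/(kg·m²·s⁻³·A⁻¹) (substituting C and V),
      = kg⁻¹·m⁻²·s⁴·A².
  So F⁻¹ = kg·m²·s⁻⁴·A⁻².
  T = Wb/m² (flux density = flux per area),
      = kg·s⁻²·A⁻¹.
  Combining: Pa·kg·H⁻¹·N⁻¹·F⁻¹·T = (kg·m⁻¹·s⁻²) · kg · (kg⁻¹·m⁻²·s²·A²) · (kg⁻¹·m⁻¹·s²) · (kg·m²·s⁻⁴·A⁻²) · (kg·s⁻²·A⁻¹) = kg²·m⁻²·s⁻⁴·A⁻¹.
Left is kg·m⁻¹·s⁻²·A⁻¹; right is kg²·m⁻²·s⁻⁴·A⁻¹ — different.

No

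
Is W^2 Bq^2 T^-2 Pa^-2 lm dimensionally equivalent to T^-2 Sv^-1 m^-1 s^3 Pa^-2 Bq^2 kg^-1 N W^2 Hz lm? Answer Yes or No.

No

Left side:
  W = J/s (power = energy per time),
      = kg·m²·s⁻³.
  So W² = kg²·m⁴·s⁻⁶.
  Bq = 1/s = s⁻¹ (activity is decays per second).
  So Bq² = s⁻².
  T = Wb/m² (flux density = flux per area),
      = kg·s⁻²·A⁻¹.
  So T⁻² = kg⁻²·s⁴·A².
  Pa = N/m² (pressure = force per area),
      = kg·m⁻¹·s⁻².
  So Pa⁻² = kg⁻²·m²·s⁴.
  lm = cd·sr = cd (luminous flux; sr is dimensionless).
  Combining: W²·Bq²·T⁻²·Pa⁻²·lm = (kg²·m⁴·s⁻⁶) · s⁻² · (kg⁻²·s⁴·A²) · (kg⁻²·m²·s⁴) · cd = kg⁻²·m⁶·A²·cd.
Right side:
  T = Wb/m² (flux density = flux per area),
      = kg·s⁻²·A⁻¹.
  So T⁻² = kg⁻²·s⁴·A².
  Sv = J/kg (equivalent dose = energy per mass),
      = m²·s⁻².
  So Sv⁻¹ = m⁻²·s².
  Pa = N/m² (pressure = force per area),
      = kg·m⁻¹·s⁻².
  So Pa⁻² = kg⁻²·m²·s⁴.
  Bq = 1/s = s⁻¹ (activity is decays per second).
  So Bq² = s⁻².
  N = kg·m/s² = kg·m·s⁻² (force = mass × acceleration).
  W = J/s (power = energy per time),
      = kg·m²·s⁻³.
  So W² = kg²·m⁴·s⁻⁶.
  Hz = 1/s = s⁻¹ (frequency is cycles per second).
  lm = cd·sr = cd (luminous flux; sr is dimensionless).
  Combining: T⁻²·Sv⁻¹·m⁻¹·s³·Pa⁻²·Bq²·kg⁻¹·N·W²·Hz·lm = (kg⁻²·s⁴·A²) · (m⁻²·s²) · m⁻¹ · s³ · (kg⁻²·m²·s⁴) · s⁻² · kg⁻¹ · (kg·m·s⁻²) · (kg²·m⁴·s⁻⁶) · s⁻¹ · cd = kg⁻²·m⁴·s²·A²·cd.
Left is kg⁻²·m⁶·A²·cd; right is kg⁻²·m⁴·s²·A²·cd — different.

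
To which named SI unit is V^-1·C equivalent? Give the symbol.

V = W/A (potential = power per current),
    = kg·m²·s⁻³·A⁻¹.
So V⁻¹ = kg⁻¹·m⁻²·s³·A.
C = A·s = s·A (charge = current × time).
Combining: V⁻¹·C = (kg⁻¹·m⁻²·s³·A) · (s·A) = kg⁻¹·m⁻²·s⁴·A².
kg⁻¹·m⁻²·s⁴·A² is the base-SI form of the farad.

F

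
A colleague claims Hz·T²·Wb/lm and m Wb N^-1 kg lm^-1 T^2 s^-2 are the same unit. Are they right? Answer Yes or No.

No

Left side:
  Hz = s⁻¹.
  T = kg·s⁻²·A⁻¹.
  So T² = kg²·s⁻⁴·A⁻².
  lm = cd.
  So lm⁻¹ = cd⁻¹.
  Wb = kg·m²·s⁻²·A⁻¹.
  Combining: Hz·T²·lm⁻¹·Wb = s⁻¹ · (kg²·s⁻⁴·A⁻²) · cd⁻¹ · (kg·m²·s⁻²·A⁻¹) = kg³·m²·s⁻⁷·A⁻³·cd⁻¹.
Right side:
  Wb = kg·m²·s⁻²·A⁻¹.
  N = kg·m·s⁻².
  So N⁻¹ = kg⁻¹·m⁻¹·s².
  lm = cd.
  So lm⁻¹ = cd⁻¹.
  T = kg·s⁻²·A⁻¹.
  So T² = kg²·s⁻⁴·A⁻².
  Combining: m·Wb·N⁻¹·kg·lm⁻¹·T²·s⁻² = m · (kg·m²·s⁻²·A⁻¹) · (kg⁻¹·m⁻¹·s²) · kg · cd⁻¹ · (kg²·s⁻⁴·A⁻²) · s⁻² = kg³·m²·s⁻⁶·A⁻³·cd⁻¹.
Left is kg³·m²·s⁻⁷·A⁻³·cd⁻¹; right is kg³·m²·s⁻⁶·A⁻³·cd⁻¹ — different.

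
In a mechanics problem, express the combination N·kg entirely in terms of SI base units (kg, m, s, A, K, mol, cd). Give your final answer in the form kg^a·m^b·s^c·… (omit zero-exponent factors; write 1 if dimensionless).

kg²·m·s⁻²

N = kg·m·s⁻².
Combining: N·kg = (kg·m·s⁻²) · kg = kg²·m·s⁻².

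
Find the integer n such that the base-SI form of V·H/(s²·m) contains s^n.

V = W/A (potential = power per current),
    = kg·m²·s⁻³·A⁻¹.
H = Wb/A (inductance = flux per current),
    = kg·m²·s⁻²·A⁻².
Combining: V·s⁻²·m⁻¹·H = (kg·m²·s⁻³·A⁻¹) · s⁻² · m⁻¹ · (kg·m²·s⁻²·A⁻²) = kg²·m³·s⁻⁷·A⁻³.
The exponent of s is -7.

-7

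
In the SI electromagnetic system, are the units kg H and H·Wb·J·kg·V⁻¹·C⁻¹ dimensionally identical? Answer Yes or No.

No

Left side:
  H = kg·m²·s⁻²·A⁻².
  Combining: kg·H = kg · (kg·m²·s⁻²·A⁻²) = kg²·m²·s⁻²·A⁻².
Right side:
  H = kg·m²·s⁻²·A⁻².
  Wb = kg·m²·s⁻²·A⁻¹.
  J = kg·m²·s⁻².
  V = kg·m²·s⁻³·A⁻¹.
  So V⁻¹ = kg⁻¹·m⁻²·s³·A.
  C = s·A.
  So C⁻¹ = s⁻¹·A⁻¹.
  Combining: H·Wb·J·kg·V⁻¹·C⁻¹ = (kg·m²·s⁻²·A⁻²) · (kg·m²·s⁻²·A⁻¹) · (kg·m²·s⁻²) · kg · (kg⁻¹·m⁻²·s³·A) · (s⁻¹·A⁻¹) = kg³·m⁴·s⁻⁴·A⁻³.
Left is kg²·m²·s⁻²·A⁻²; right is kg³·m⁴·s⁻⁴·A⁻³ — different.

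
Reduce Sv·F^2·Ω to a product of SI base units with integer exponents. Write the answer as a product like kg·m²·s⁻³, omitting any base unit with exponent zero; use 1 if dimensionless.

Sv = J/kg (equivalent dose = energy per mass),
    = m²·s⁻².
F = C/V (capacitance = charge per voltage),
    = A·s/(kg·m²·s⁻³·A⁻¹) (substituting C and V),
    = kg⁻¹·m⁻²·s⁴·A².
So F² = kg⁻²·m⁻⁴·s⁸·A⁴.
Ω = V/A (resistance = voltage per current),
    = kg·m²·s⁻³·A⁻².
Combining: Sv·F²·Ω = (m²·s⁻²) · (kg⁻²·m⁻⁴·s⁸·A⁴) · (kg·m²·s⁻³·A⁻²) = kg⁻¹·s³·A².

kg⁻¹·s³·A²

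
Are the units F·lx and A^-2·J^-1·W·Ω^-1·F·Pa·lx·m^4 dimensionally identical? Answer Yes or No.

Left side:
  F = C/V (capacitance = charge per voltage),
      = A·s/(kg·m²·s⁻³·A⁻¹) (substituting C and V),
      = kg⁻¹·m⁻²·s⁴·A².
  lx = lm/m² (illuminance = luminous flux per area),
      = m⁻²·cd.
  Combining: F·lx = (kg⁻¹·m⁻²·s⁴·A²) · (m⁻²·cd) = kg⁻¹·m⁻⁴·s⁴·A²·cd.
Right side:
  J = N·m (work = force × distance),
      = kg·m²·s⁻².
  So J⁻¹ = kg⁻¹·m⁻²·s².
  W = J/s (power = energy per time),
      = kg·m²·s⁻³.
  Ω = V/A (resistance = voltage per current),
      = kg·m²·s⁻³·A⁻².
  So Ω⁻¹ = kg⁻¹·m⁻²·s³·A².
  F = C/V (capacitance = charge per voltage),
      = A·s/(kg·m²·s⁻³·A⁻¹) (substituting C and V),
      = kg⁻¹·m⁻²·s⁴·A².
  Pa = N/m² (pressure = force per area),
      = kg·m⁻¹·s⁻².
  lx = lm/m² (illuminance = luminous flux per area),
      = m⁻²·cd.
  Combining: A⁻²·J⁻¹·W·Ω⁻¹·F·Pa·lx·m⁴ = A⁻² · (kg⁻¹·m⁻²·s²) · (kg·m²·s⁻³) · (kg⁻¹·m⁻²·s³·A²) · (kg⁻¹·m⁻²·s⁴·A²) · (kg·m⁻¹·s⁻²) · (m⁻²·cd) · m⁴ = kg⁻¹·m⁻³·s⁴·A²·cd.
Left is kg⁻¹·m⁻⁴·s⁴·A²·cd; right is kg⁻¹·m⁻³·s⁴·A²·cd — different.

No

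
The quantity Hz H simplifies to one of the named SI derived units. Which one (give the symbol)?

Hz = 1/s = s⁻¹ (frequency is cycles per second).
H = Wb/A (inductance = flux per current),
    = kg·m²·s⁻²·A⁻².
Combining: Hz·H = s⁻¹ · (kg·m²·s⁻²·A⁻²) = kg·m²·s⁻³·A⁻².
kg·m²·s⁻³·A⁻² is the base-SI form of the ohm.

Ω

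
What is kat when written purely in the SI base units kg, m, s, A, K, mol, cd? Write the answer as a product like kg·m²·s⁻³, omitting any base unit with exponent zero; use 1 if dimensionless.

kat = s⁻¹·mol.

s⁻¹·mol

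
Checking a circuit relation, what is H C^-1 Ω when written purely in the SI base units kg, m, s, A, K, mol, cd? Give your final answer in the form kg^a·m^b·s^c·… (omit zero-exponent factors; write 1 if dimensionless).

H = kg·m²·s⁻²·A⁻².
C = s·A.
So C⁻¹ = s⁻¹·A⁻¹.
Ω = kg·m²·s⁻³·A⁻².
Combining: H·C⁻¹·Ω = (kg·m²·s⁻²·A⁻²) · (s⁻¹·A⁻¹) · (kg·m²·s⁻³·A⁻²) = kg²·m⁴·s⁻⁶·A⁻⁵.

kg²·m⁴·s⁻⁶·A⁻⁵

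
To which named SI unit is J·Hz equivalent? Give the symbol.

J = N·m (work = force × distance),
    = kg·m²·s⁻².
Hz = 1/s = s⁻¹ (frequency is cycles per second).
Combining: J·Hz = (kg·m²·s⁻²) · s⁻¹ = kg·m²·s⁻³.
kg·m²·s⁻³ is the base-SI form of the watt.

W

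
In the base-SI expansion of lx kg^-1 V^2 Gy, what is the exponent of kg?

1

lx = m⁻²·cd.
V = kg·m²·s⁻³·A⁻¹.
So V² = kg²·m⁴·s⁻⁶·A⁻².
Gy = m²·s⁻².
Combining: lx·kg⁻¹·V²·Gy = (m⁻²·cd) · kg⁻¹ · (kg²·m⁴·s⁻⁶·A⁻²) · (m²·s⁻²) = kg·m⁴·s⁻⁸·A⁻²·cd.
The exponent of kg is 1.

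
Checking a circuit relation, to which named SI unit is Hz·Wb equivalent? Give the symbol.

V

Hz = 1/s = s⁻¹ (frequency is cycles per second).
Wb = V·s (flux: a volt is a weber per second),
    = kg·m²·s⁻²·A⁻¹.
Combining: Hz·Wb = s⁻¹ · (kg·m²·s⁻²·A⁻¹) = kg·m²·s⁻³·A⁻¹.
kg·m²·s⁻³·A⁻¹ is the base-SI form of the volt.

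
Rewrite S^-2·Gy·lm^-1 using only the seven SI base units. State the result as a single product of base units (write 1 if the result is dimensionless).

kg²·m⁶·s⁻⁸·A⁻⁴·cd⁻¹

S = 1/Ω (conductance is reciprocal resistance),
    = kg⁻¹·m⁻²·s³·A².
So S⁻² = kg²·m⁴·s⁻⁶·A⁻⁴.
Gy = J/kg (absorbed dose = energy per mass),
    = m²·s⁻².
lm = cd·sr = cd (luminous flux; sr is dimensionless).
So lm⁻¹ = cd⁻¹.
Combining: S⁻²·Gy·lm⁻¹ = (kg²·m⁴·s⁻⁶·A⁻⁴) · (m²·s⁻²) · cd⁻¹ = kg²·m⁶·s⁻⁸·A⁻⁴·cd⁻¹.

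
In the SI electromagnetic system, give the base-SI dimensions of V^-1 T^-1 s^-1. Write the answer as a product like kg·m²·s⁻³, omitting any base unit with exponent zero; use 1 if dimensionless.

V = kg·m²·s⁻³·A⁻¹.
So V⁻¹ = kg⁻¹·m⁻²·s³·A.
T = kg·s⁻²·A⁻¹.
So T⁻¹ = kg⁻¹·s²·A.
Combining: V⁻¹·T⁻¹·s⁻¹ = (kg⁻¹·m⁻²·s³·A) · (kg⁻¹·s²·A) · s⁻¹ = kg⁻²·m⁻²·s⁴·A².

kg⁻²·m⁻²·s⁴·A²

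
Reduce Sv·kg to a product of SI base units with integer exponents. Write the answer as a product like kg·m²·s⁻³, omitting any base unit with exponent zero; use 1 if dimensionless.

Sv = J/kg (equivalent dose = energy per mass),
    = m²·s⁻².
Combining: Sv·kg = (m²·s⁻²) · kg = kg·m²·s⁻².

kg·m²·s⁻²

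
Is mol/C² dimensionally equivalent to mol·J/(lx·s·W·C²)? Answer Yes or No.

Left side:
  C = s·A.
  So C⁻² = s⁻²·A⁻².
  Combining: C⁻²·mol = (s⁻²·A⁻²) · mol = s⁻²·A⁻²·mol.
Right side:
  lx = lm/m² (illuminance = luminous flux per area),
      = m⁻²·cd.
  So lx⁻¹ = m²·cd⁻¹.
  J = N·m (work = force × distance),
      = kg·m²·s⁻².
  W = J/s (power = energy per time),
      = kg·m²·s⁻³.
  So W⁻¹ = kg⁻¹·m⁻²·s³.
  C = A·s = s·A (charge = current × time).
  So C⁻² = s⁻²·A⁻².
  Combining: lx⁻¹·s⁻¹·mol·J·W⁻¹·C⁻² = (m²·cd⁻¹) · s⁻¹ · mol · (kg·m²·s⁻²) · (kg⁻¹·m⁻²·s³) · (s⁻²·A⁻²) = m²·s⁻²·A⁻²·mol·cd⁻¹.
Left is s⁻²·A⁻²·mol; right is m²·s⁻²·A⁻²·mol·cd⁻¹ — different.

No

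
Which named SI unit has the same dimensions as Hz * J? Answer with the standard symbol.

Hz = 1/s = s⁻¹ (frequency is cycles per second).
J = N·m (work = force × distance),
    = kg·m²·s⁻².
Combining: Hz·J = s⁻¹ · (kg·m²·s⁻²) = kg·m²·s⁻³.
kg·m²·s⁻³ is the base-SI form of the watt.

W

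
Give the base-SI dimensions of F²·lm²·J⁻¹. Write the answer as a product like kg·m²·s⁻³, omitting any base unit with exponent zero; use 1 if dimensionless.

kg⁻³·m⁻⁶·s¹⁰·A⁴·cd²

F = C/V (capacitance = charge per voltage),
    = A·s/(kg·m²·s⁻³·A⁻¹) (substituting C and V),
    = kg⁻¹·m⁻²·s⁴·A².
So F² = kg⁻²·m⁻⁴·s⁸·A⁴.
lm = cd·sr = cd (luminous flux; sr is dimensionless).
So lm² = cd².
J = N·m (work = force × distance),
    = kg·m²·s⁻².
So J⁻¹ = kg⁻¹·m⁻²·s².
Combining: F²·lm²·J⁻¹ = (kg⁻²·m⁻⁴·s⁸·A⁴) · cd² · (kg⁻¹·m⁻²·s²) = kg⁻³·m⁻⁶·s¹⁰·A⁴·cd².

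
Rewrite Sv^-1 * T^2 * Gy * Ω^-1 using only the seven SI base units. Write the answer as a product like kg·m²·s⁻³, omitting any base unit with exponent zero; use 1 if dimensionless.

kg·m⁻²·s⁻¹

Sv = m²·s⁻².
So Sv⁻¹ = m⁻²·s².
T = kg·s⁻²·A⁻¹.
So T² = kg²·s⁻⁴·A⁻².
Gy = m²·s⁻².
Ω = kg·m²·s⁻³·A⁻².
So Ω⁻¹ = kg⁻¹·m⁻²·s³·A².
Combining: Sv⁻¹·T²·Gy·Ω⁻¹ = (m⁻²·s²) · (kg²·s⁻⁴·A⁻²) · (m²·s⁻²) · (kg⁻¹·m⁻²·s³·A²) = kg·m⁻²·s⁻¹.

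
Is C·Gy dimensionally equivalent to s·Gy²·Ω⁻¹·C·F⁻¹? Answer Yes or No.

Left side:
  C = A·s = s·A (charge = current × time).
  Gy = J/kg (absorbed dose = energy per mass),
      = m²·s⁻².
  Combining: C·Gy = (s·A) · (m²·s⁻²) = m²·s⁻¹·A.
Right side:
  Gy = m²·s⁻².
  So Gy² = m⁴·s⁻⁴.
  Ω = kg·m²·s⁻³·A⁻².
  So Ω⁻¹ = kg⁻¹·m⁻²·s³·A².
  C = s·A.
  F = kg⁻¹·m⁻²·s⁴·A².
  So F⁻¹ = kg·m²·s⁻⁴·A⁻².
  Combining: s·Gy²·Ω⁻¹·C·F⁻¹ = s · (m⁴·s⁻⁴) · (kg⁻¹·m⁻²·s³·A²) · (s·A) · (kg·m²·s⁻⁴·A⁻²) = m⁴·s⁻³·A.
Left is m²·s⁻¹·A; right is m⁴·s⁻³·A — different.

No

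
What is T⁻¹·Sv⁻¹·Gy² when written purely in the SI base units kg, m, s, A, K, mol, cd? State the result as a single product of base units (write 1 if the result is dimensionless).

kg⁻¹·m²·A

T = Wb/m² (flux density = flux per area),
    = kg·s⁻²·A⁻¹.
So T⁻¹ = kg⁻¹·s²·A.
Sv = J/kg (equivalent dose = energy per mass),
    = m²·s⁻².
So Sv⁻¹ = m⁻²·s².
Gy = J/kg (absorbed dose = energy per mass),
    = m²·s⁻².
So Gy² = m⁴·s⁻⁴.
Combining: T⁻¹·Sv⁻¹·Gy² = (kg⁻¹·s²·A) · (m⁻²·s²) · (m⁴·s⁻⁴) = kg⁻¹·m²·A.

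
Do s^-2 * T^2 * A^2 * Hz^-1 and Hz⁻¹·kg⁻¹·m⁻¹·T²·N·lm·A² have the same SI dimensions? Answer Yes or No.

No

Left side:
  T = kg·s⁻²·A⁻¹.
  So T² = kg²·s⁻⁴·A⁻².
  Hz = s⁻¹.
  So Hz⁻¹ = s.
  Combining: s⁻²·T²·A²·Hz⁻¹ = s⁻² · (kg²·s⁻⁴·A⁻²) · A² · s = kg²·s⁻⁵.
Right side:
  Hz = 1/s = s⁻¹ (frequency is cycles per second).
  So Hz⁻¹ = s.
  T = Wb/m² (flux density = flux per area),
      = kg·s⁻²·A⁻¹.
  So T² = kg²·s⁻⁴·A⁻².
  N = kg·m/s² = kg·m·s⁻² (force = mass × acceleration).
  lm = cd·sr = cd (luminous flux; sr is dimensionless).
  Combining: Hz⁻¹·kg⁻¹·m⁻¹·T²·N·lm·A² = s · kg⁻¹ · m⁻¹ · (kg²·s⁻⁴·A⁻²) · (kg·m·s⁻²) · cd · A² = kg²·s⁻⁵·cd.
Left is kg²·s⁻⁵; right is kg²·s⁻⁵·cd — different.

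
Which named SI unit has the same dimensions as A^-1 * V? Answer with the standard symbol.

V = kg·m²·s⁻³·A⁻¹.
Combining: A⁻¹·V = A⁻¹ · (kg·m²·s⁻³·A⁻¹) = kg·m²·s⁻³·A⁻².
kg·m²·s⁻³·A⁻² is the base-SI form of the ohm.

Ω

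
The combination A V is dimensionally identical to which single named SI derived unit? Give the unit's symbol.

V = W/A (potential = power per current),
    = kg·m²·s⁻³·A⁻¹.
Combining: A·V = A · (kg·m²·s⁻³·A⁻¹) = kg·m²·s⁻³.
kg·m²·s⁻³ is the base-SI form of the watt.

W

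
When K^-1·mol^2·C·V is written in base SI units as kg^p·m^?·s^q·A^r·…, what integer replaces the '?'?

C = A·s = s·A (charge = current × time).
V = W/A (potential = power per current),
    = kg·m²·s⁻³·A⁻¹.
Combining: K⁻¹·mol²·C·V = K⁻¹ · mol² · (s·A) · (kg·m²·s⁻³·A⁻¹) = kg·m²·s⁻²·K⁻¹·mol².
The exponent of m is 2.

2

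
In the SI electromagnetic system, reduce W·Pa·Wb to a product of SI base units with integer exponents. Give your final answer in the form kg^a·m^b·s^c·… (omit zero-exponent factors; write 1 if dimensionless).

W = J/s (power = energy per time),
    = kg·m²·s⁻³.
Pa = N/m² (pressure = force per area),
    = kg·m⁻¹·s⁻².
Wb = V·s (flux: a volt is a weber per second),
    = kg·m²·s⁻²·A⁻¹.
Combining: W·Pa·Wb = (kg·m²·s⁻³) · (kg·m⁻¹·s⁻²) · (kg·m²·s⁻²·A⁻¹) = kg³·m³·s⁻⁷·A⁻¹.

kg³·m³·s⁻⁷·A⁻¹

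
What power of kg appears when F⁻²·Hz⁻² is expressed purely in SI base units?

2

F = kg⁻¹·m⁻²·s⁴·A².
So F⁻² = kg²·m⁴·s⁻⁸·A⁻⁴.
Hz = s⁻¹.
So Hz⁻² = s².
Combining: F⁻²·Hz⁻² = (kg²·m⁴·s⁻⁸·A⁻⁴) · s² = kg²·m⁴·s⁻⁶·A⁻⁴.
The exponent of kg is 2.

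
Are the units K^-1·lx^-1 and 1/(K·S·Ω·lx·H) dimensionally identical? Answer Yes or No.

No

Left side:
  lx = lm/m² (illuminance = luminous flux per area),
      = m⁻²·cd.
  So lx⁻¹ = m²·cd⁻¹.
  Combining: K⁻¹·lx⁻¹ = K⁻¹ · (m²·cd⁻¹) = m²·K⁻¹·cd⁻¹.
Right side:
  S = kg⁻¹·m⁻²·s³·A².
  So S⁻¹ = kg·m²·s⁻³·A⁻².
  Ω = kg·m²·s⁻³·A⁻².
  So Ω⁻¹ = kg⁻¹·m⁻²·s³·A².
  lx = m⁻²·cd.
  So lx⁻¹ = m²·cd⁻¹.
  H = kg·m²·s⁻²·A⁻².
  So H⁻¹ = kg⁻¹·m⁻²·s²·A².
  Combining: K⁻¹·S⁻¹·Ω⁻¹·lx⁻¹·H⁻¹ = K⁻¹ · (kg·m²·s⁻³·A⁻²) · (kg⁻¹·m⁻²·s³·A²) · (m²·cd⁻¹) · (kg⁻¹·m⁻²·s²·A²) = kg⁻¹·s²·A²·K⁻¹·cd⁻¹.
Left is m²·K⁻¹·cd⁻¹; right is kg⁻¹·s²·A²·K⁻¹·cd⁻¹ — different.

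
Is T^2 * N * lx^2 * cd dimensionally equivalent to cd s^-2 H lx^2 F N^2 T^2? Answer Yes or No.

No

Left side:
  T = Wb/m² (flux density = flux per area),
      = kg·s⁻²·A⁻¹.
  So T² = kg²·s⁻⁴·A⁻².
  N = kg·m/s² = kg·m·s⁻² (force = mass × acceleration).
  lx = lm/m² (illuminance = luminous flux per area),
      = m⁻²·cd.
  So lx² = m⁻⁴·cd².
  Combining: T²·N·lx²·cd = (kg²·s⁻⁴·A⁻²) · (kg·m·s⁻²) · (m⁻⁴·cd²) · cd = kg³·m⁻³·s⁻⁶·A⁻²·cd³.
Right side:
  H = kg·m²·s⁻²·A⁻².
  lx = m⁻²·cd.
  So lx² = m⁻⁴·cd².
  F = kg⁻¹·m⁻²·s⁴·A².
  N = kg·m·s⁻².
  So N² = kg²·m²·s⁻⁴.
  T = kg·s⁻²·A⁻¹.
  So T² = kg²·s⁻⁴·A⁻².
  Combining: cd·s⁻²·H·lx²·F·N²·T² = cd · s⁻² · (kg·m²·s⁻²·A⁻²) · (m⁻⁴·cd²) · (kg⁻¹·m⁻²·s⁴·A²) · (kg²·m²·s⁻⁴) · (kg²·s⁻⁴·A⁻²) = kg⁴·m⁻²·s⁻⁸·A⁻²·cd³.
Left is kg³·m⁻³·s⁻⁶·A⁻²·cd³; right is kg⁴·m⁻²·s⁻⁸·A⁻²·cd³ — different.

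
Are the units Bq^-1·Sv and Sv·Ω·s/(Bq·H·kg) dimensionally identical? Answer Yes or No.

No

Left side:
  Bq = 1/s = s⁻¹ (activity is decays per second).
  So Bq⁻¹ = s.
  Sv = J/kg (equivalent dose = energy per mass),
      = m²·s⁻².
  Combining: Bq⁻¹·Sv = s · (m²·s⁻²) = m²·s⁻¹.
Right side:
  Bq = s⁻¹.
  So Bq⁻¹ = s.
  H = kg·m²·s⁻²·A⁻².
  So H⁻¹ = kg⁻¹·m⁻²·s²·A².
  Sv = m²·s⁻².
  Ω = kg·m²·s⁻³·A⁻².
  Combining: Bq⁻¹·H⁻¹·Sv·kg⁻¹·Ω·s = s · (kg⁻¹·m⁻²·s²·A²) · (m²·s⁻²) · kg⁻¹ · (kg·m²·s⁻³·A⁻²) · s = kg⁻¹·m²·s⁻¹.
Left is m²·s⁻¹; right is kg⁻¹·m²·s⁻¹ — different.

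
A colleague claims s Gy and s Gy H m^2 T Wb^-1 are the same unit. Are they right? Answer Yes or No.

No

Left side:
  Gy = J/kg (absorbed dose = energy per mass),
      = m²·s⁻².
  Combining: s·Gy = s · (m²·s⁻²) = m²·s⁻¹.
Right side:
  Gy = J/kg (absorbed dose = energy per mass),
      = m²·s⁻².
  H = Wb/A (inductance = flux per current),
      = kg·m²·s⁻²·A⁻².
  T = Wb/m² (flux density = flux per area),
      = kg·s⁻²·A⁻¹.
  Wb = V·s (flux: a volt is a weber per second),
      = kg·m²·s⁻²·A⁻¹.
  So Wb⁻¹ = kg⁻¹·m⁻²·s²·A.
  Combining: s·Gy·H·m²·T·Wb⁻¹ = s · (m²·s⁻²) · (kg·m²·s⁻²·A⁻²) · m² · (kg·s⁻²·A⁻¹) · (kg⁻¹·m⁻²·s²·A) = kg·m⁴·s⁻³·A⁻².
Left is m²·s⁻¹; right is kg·m⁴·s⁻³·A⁻² — different.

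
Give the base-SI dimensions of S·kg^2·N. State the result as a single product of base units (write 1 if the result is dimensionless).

S = kg⁻¹·m⁻²·s³·A².
N = kg·m·s⁻².
Combining: S·kg²·N = (kg⁻¹·m⁻²·s³·A²) · kg² · (kg·m·s⁻²) = kg²·m⁻¹·s·A².

kg²·m⁻¹·s·A²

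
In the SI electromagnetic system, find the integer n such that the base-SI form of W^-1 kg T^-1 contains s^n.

5

W = J/s (power = energy per time),
    = kg·m²·s⁻³.
So W⁻¹ = kg⁻¹·m⁻²·s³.
T = Wb/m² (flux density = flux per area),
    = kg·s⁻²·A⁻¹.
So T⁻¹ = kg⁻¹·s²·A.
Combining: W⁻¹·kg·T⁻¹ = (kg⁻¹·m⁻²·s³) · kg · (kg⁻¹·s²·A) = kg⁻¹·m⁻²·s⁵·A.
The exponent of s is 5.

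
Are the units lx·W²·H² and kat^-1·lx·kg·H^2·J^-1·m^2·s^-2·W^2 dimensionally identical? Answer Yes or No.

Left side:
  lx = lm/m² (illuminance = luminous flux per area),
      = m⁻²·cd.
  W = J/s (power = energy per time),
      = kg·m²·s⁻³.
  So W² = kg²·m⁴·s⁻⁶.
  H = Wb/A (inductance = flux per current),
      = kg·m²·s⁻²·A⁻².
  So H² = kg²·m⁴·s⁻⁴·A⁻⁴.
  Combining: lx·W²·H² = (m⁻²·cd) · (kg²·m⁴·s⁻⁶) · (kg²·m⁴·s⁻⁴·A⁻⁴) = kg⁴·m⁶·s⁻¹⁰·A⁻⁴·cd.
Right side:
  kat = s⁻¹·mol.
  So kat⁻¹ = s·mol⁻¹.
  lx = m⁻²·cd.
  H = kg·m²·s⁻²·A⁻².
  So H² = kg²·m⁴·s⁻⁴·A⁻⁴.
  J = kg·m²·s⁻².
  So J⁻¹ = kg⁻¹·m⁻²·s².
  W = kg·m²·s⁻³.
  So W² = kg²·m⁴·s⁻⁶.
  Combining: kat⁻¹·lx·kg·H²·J⁻¹·m²·s⁻²·W² = (s·mol⁻¹) · (m⁻²·cd) · kg · (kg²·m⁴·s⁻⁴·A⁻⁴) · (kg⁻¹·m⁻²·s²) · m² · s⁻² · (kg²·m⁴·s⁻⁶) = kg⁴·m⁶·s⁻⁹·A⁻⁴·mol⁻¹·cd.
Left is kg⁴·m⁶·s⁻¹⁰·A⁻⁴·cd; right is kg⁴·m⁶·s⁻⁹·A⁻⁴·mol⁻¹·cd — different.

No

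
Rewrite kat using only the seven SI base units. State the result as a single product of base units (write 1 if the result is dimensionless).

s⁻¹·mol

kat = s⁻¹·mol.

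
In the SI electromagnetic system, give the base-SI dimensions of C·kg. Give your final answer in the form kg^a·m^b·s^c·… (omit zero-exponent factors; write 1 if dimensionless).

C = A·s = s·A (charge = current × time).
Combining: C·kg = (s·A) · kg = kg·s·A.

kg·s·A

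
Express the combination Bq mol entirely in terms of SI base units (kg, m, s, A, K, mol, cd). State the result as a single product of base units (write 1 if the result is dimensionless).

s⁻¹·mol

Bq = s⁻¹.
Combining: Bq·mol = s⁻¹ · mol = s⁻¹·mol.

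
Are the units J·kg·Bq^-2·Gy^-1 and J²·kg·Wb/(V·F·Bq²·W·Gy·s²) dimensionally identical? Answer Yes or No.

No

Left side:
  J = N·m (work = force × distance),
      = kg·m²·s⁻².
  Bq = 1/s = s⁻¹ (activity is decays per second).
  So Bq⁻² = s².
  Gy = J/kg (absorbed dose = energy per mass),
      = m²·s⁻².
  So Gy⁻¹ = m⁻²·s².
  Combining: J·kg·Bq⁻²·Gy⁻¹ = (kg·m²·s⁻²) · kg · s² · (m⁻²·s²) = kg²·s².
Right side:
  J = N·m (work = force × distance),
      = kg·m²·s⁻².
  So J² = kg²·m⁴·s⁻⁴.
  V = W/A (potential = power per current),
      = kg·m²·s⁻³·A⁻¹.
  So V⁻¹ = kg⁻¹·m⁻²·s³·A.
  F = C/V (capacitance = charge per voltage),
      = A·s/(kg·m²·s⁻³·A⁻¹) (substituting C and V),
      = kg⁻¹·m⁻²·s⁴·A².
  So F⁻¹ = kg·m²·s⁻⁴·A⁻².
  Bq = 1/s = s⁻¹ (activity is decays per second).
  So Bq⁻² = s².
  W = J/s (power = energy per time),
      = kg·m²·s⁻³.
  So W⁻¹ = kg⁻¹·m⁻²·s³.
  Gy = J/kg (absorbed dose = energy per mass),
      = m²·s⁻².
  So Gy⁻¹ = m⁻²·s².
  Wb = V·s (flux: a volt is a weber per second),
      = kg·m²·s⁻²·A⁻¹.
  Combining: J²·V⁻¹·F⁻¹·kg·Bq⁻²·W⁻¹·Gy⁻¹·s⁻²·Wb = (kg²·m⁴·s⁻⁴) · (kg⁻¹·m⁻²·s³·A) · (kg·m²·s⁻⁴·A⁻²) · kg · s² · (kg⁻¹·m⁻²·s³) · (m⁻²·s²) · s⁻² · (kg·m²·s⁻²·A⁻¹) = kg³·m²·s⁻²·A⁻².
Left is kg²·s²; right is kg³·m²·s⁻²·A⁻² — different.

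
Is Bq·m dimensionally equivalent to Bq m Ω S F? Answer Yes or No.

Left side:
  Bq = 1/s = s⁻¹ (activity is decays per second).
  Combining: Bq·m = s⁻¹ · m = m·s⁻¹.
Right side:
  Bq = s⁻¹.
  Ω = kg·m²·s⁻³·A⁻².
  S = kg⁻¹·m⁻²·s³·A².
  F = kg⁻¹·m⁻²·s⁴·A².
  Combining: Bq·m·Ω·S·F = s⁻¹ · m · (kg·m²·s⁻³·A⁻²) · (kg⁻¹·m⁻²·s³·A²) · (kg⁻¹·m⁻²·s⁴·A²) = kg⁻¹·m⁻¹·s³·A².
Left is m·s⁻¹; right is kg⁻¹·m⁻¹·s³·A² — different.

No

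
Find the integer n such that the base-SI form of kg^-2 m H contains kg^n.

-1

H = Wb/A (inductance = flux per current),
    = kg·m²·s⁻²·A⁻².
Combining: kg⁻²·m·H = kg⁻² · m · (kg·m²·s⁻²·A⁻²) = kg⁻¹·m³·s⁻²·A⁻².
The exponent of kg is -1.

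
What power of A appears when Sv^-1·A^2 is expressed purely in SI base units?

Sv = J/kg (equivalent dose = energy per mass),
    = m²·s⁻².
So Sv⁻¹ = m⁻²·s².
Combining: Sv⁻¹·A² = (m⁻²·s²) · A² = m⁻²·s²·A².
The exponent of A is 2.

2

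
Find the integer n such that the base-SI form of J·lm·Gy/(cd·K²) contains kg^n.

1

J = N·m (work = force × distance),
    = kg·m²·s⁻².
lm = cd·sr = cd (luminous flux; sr is dimensionless).
Gy = J/kg (absorbed dose = energy per mass),
    = m²·s⁻².
Combining: J·cd⁻¹·lm·K⁻²·Gy = (kg·m²·s⁻²) · cd⁻¹ · cd · K⁻² · (m²·s⁻²) = kg·m⁴·s⁻⁴·K⁻².
The exponent of kg is 1.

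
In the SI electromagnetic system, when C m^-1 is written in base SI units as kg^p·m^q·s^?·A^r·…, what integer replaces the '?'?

C = A·s = s·A (charge = current × time).
Combining: C·m⁻¹ = (s·A) · m⁻¹ = m⁻¹·s·A.
The exponent of s is 1.

1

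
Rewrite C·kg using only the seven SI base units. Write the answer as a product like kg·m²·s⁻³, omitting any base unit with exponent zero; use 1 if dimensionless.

C = A·s = s·A (charge = current × time).
Combining: C·kg = (s·A) · kg = kg·s·A.

kg·s·A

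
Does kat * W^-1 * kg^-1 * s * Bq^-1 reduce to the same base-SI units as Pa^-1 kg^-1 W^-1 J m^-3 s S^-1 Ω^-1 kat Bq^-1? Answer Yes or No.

Yes

Left side:
  kat = s⁻¹·mol.
  W = kg·m²·s⁻³.
  So W⁻¹ = kg⁻¹·m⁻²·s³.
  Bq = s⁻¹.
  So Bq⁻¹ = s.
  Combining: kat·W⁻¹·kg⁻¹·s·Bq⁻¹ = (s⁻¹·mol) · (kg⁻¹·m⁻²·s³) · kg⁻¹ · s · s = kg⁻²·m⁻²·s⁴·mol.
Right side:
  Pa = N/m² (pressure = force per area),
      = kg·m⁻¹·s⁻².
  So Pa⁻¹ = kg⁻¹·m·s².
  W = J/s (power = energy per time),
      = kg·m²·s⁻³.
  So W⁻¹ = kg⁻¹·m⁻²·s³.
  J = N·m (work = force × distance),
      = kg·m²·s⁻².
  S = 1/Ω (conductance is reciprocal resistance),
      = kg⁻¹·m⁻²·s³·A².
  So S⁻¹ = kg·m²·s⁻³·A⁻².
  Ω = V/A (resistance = voltage per current),
      = kg·m²·s⁻³·A⁻².
  So Ω⁻¹ = kg⁻¹·m⁻²·s³·A².
  kat = mol/s = s⁻¹·mol (catalytic activity).
  Bq = 1/s = s⁻¹ (activity is decays per second).
  So Bq⁻¹ = s.
  Combining: Pa⁻¹·kg⁻¹·W⁻¹·J·m⁻³·s·S⁻¹·Ω⁻¹·kat·Bq⁻¹ = (kg⁻¹·m·s²) · kg⁻¹ · (kg⁻¹·m⁻²·s³) · (kg·m²·s⁻²) · m⁻³ · s · (kg·m²·s⁻³·A⁻²) · (kg⁻¹·m⁻²·s³·A²) · (s⁻¹·mol) · s = kg⁻²·m⁻²·s⁴·mol.
Both reduce to kg⁻²·m⁻²·s⁴·mol.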